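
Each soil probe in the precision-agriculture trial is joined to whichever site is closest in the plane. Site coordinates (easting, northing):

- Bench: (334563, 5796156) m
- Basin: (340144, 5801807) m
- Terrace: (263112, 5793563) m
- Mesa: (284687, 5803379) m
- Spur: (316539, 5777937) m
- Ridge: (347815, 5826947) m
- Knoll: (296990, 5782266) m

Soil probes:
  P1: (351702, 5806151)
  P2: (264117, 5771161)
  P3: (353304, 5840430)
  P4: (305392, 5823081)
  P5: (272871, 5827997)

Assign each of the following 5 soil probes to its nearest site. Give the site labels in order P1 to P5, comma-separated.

Basin, Terrace, Ridge, Mesa, Mesa

P1 → Basin (d²=152457700.00)
P2 → Terrace (d²=502859629.00)
P3 → Ridge (d²=211920410.00)
P4 → Mesa (d²=816865829.00)
P5 → Mesa (d²=745663780.00)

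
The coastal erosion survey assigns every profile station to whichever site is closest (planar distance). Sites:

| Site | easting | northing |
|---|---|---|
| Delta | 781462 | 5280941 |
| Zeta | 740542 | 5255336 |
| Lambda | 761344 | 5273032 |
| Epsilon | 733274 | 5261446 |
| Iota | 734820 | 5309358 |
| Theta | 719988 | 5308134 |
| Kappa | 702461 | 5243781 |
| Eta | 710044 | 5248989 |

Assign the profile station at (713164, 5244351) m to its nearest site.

Eta

Squared distances to each site:
Delta: 6003444904.000; Zeta: 870225109.000; Lambda: 3143912161.000; Epsilon: 696651125.000; Iota: 4694892385.000; Theta: 4114838065.000; Kappa: 114879109.000; Eta: 31245444.000.
Minimum at Eta.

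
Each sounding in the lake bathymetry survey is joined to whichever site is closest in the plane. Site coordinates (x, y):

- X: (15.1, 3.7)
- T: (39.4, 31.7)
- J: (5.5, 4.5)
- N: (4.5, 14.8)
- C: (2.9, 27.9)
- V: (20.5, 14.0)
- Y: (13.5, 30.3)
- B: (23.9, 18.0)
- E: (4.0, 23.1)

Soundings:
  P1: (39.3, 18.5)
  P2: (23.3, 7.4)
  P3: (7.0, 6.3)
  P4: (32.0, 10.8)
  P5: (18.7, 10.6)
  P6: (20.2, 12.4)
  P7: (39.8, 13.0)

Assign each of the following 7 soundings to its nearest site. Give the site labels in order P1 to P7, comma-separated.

P1 → T (d²=174.25)
P2 → V (d²=51.40)
P3 → J (d²=5.49)
P4 → B (d²=117.45)
P5 → V (d²=14.80)
P6 → V (d²=2.65)
P7 → B (d²=277.81)

T, V, J, B, V, V, B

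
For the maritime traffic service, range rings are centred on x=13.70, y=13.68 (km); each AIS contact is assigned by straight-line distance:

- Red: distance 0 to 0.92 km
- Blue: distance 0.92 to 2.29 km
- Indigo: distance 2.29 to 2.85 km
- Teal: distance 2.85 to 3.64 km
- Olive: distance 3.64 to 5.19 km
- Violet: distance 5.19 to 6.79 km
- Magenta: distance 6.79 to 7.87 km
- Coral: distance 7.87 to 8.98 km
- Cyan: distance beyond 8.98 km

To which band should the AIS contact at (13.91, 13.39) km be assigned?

Red

Distance = √((13.91−13.70)² + (13.39−13.68)²) = √(0.044 + 0.084) = 0.358 km.
0 ≤ 0.358 < 0.92 → Red.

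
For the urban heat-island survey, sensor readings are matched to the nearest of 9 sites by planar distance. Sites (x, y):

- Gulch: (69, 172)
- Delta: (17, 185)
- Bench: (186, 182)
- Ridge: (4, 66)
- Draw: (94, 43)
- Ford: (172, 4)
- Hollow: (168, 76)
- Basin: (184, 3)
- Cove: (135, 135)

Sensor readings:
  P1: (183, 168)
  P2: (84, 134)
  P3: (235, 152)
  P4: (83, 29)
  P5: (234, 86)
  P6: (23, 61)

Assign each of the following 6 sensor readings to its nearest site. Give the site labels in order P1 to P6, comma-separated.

P1 → Bench (d²=205.00)
P2 → Gulch (d²=1669.00)
P3 → Bench (d²=3301.00)
P4 → Draw (d²=317.00)
P5 → Hollow (d²=4456.00)
P6 → Ridge (d²=386.00)

Bench, Gulch, Bench, Draw, Hollow, Ridge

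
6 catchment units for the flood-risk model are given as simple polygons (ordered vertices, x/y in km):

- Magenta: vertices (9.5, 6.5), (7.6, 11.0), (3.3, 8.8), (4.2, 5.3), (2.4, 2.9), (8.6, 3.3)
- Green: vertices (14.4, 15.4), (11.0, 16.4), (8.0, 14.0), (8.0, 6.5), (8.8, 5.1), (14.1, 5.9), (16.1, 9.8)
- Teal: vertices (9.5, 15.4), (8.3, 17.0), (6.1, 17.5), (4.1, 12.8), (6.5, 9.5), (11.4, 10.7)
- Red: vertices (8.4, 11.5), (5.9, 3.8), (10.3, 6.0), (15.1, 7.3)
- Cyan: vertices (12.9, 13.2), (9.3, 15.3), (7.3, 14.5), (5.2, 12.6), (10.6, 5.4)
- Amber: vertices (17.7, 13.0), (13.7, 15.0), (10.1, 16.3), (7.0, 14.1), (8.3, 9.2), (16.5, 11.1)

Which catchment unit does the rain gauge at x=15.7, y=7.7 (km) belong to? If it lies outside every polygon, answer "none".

Cast a ray rightward from (15.7, 7.7). For each polygon, the edges (by vertex number in listed order) whose endpoints lie on opposite sides of y = 7.7, where each meets that height, and whether that is right or left of the point:
Magenta: 1–2 at x≈8.99 (left), 3–4 at x≈3.58 (left) → 0 crossings.
Green: 3–4 at x≈8.00 (left), 6–7 at x≈15.02 (left) → 0 crossings.
Teal: no edge straddles that height → 0 crossings.
Red: 1–2 at x≈7.17 (left), 4–1 at x≈14.46 (left) → 0 crossings.
Cyan: 4–5 at x≈8.88 (left), 5–1 at x≈11.28 (left) → 0 crossings.
Amber: no edge straddles that height → 0 crossings.
All counts are even, so the point lies outside every listed polygon.

none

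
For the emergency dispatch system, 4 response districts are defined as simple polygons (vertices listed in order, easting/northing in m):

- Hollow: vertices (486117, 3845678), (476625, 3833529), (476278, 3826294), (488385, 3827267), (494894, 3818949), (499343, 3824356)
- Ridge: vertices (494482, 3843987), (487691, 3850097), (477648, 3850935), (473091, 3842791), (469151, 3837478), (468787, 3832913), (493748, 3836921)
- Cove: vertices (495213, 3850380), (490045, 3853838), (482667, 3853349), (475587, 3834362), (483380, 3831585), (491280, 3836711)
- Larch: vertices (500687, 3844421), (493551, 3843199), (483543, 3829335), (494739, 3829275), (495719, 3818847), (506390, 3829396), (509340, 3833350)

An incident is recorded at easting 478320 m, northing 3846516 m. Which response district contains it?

Ridge

Cast a ray rightward from (478320, 3846516). For each polygon, the edges (by vertex number in listed order) whose endpoints lie on opposite sides of northing = 3846516, where each meets that height, and whether that is right or left of the point:
Hollow: no edge straddles that height → 0 crossings.
Ridge: 1–2 at easting≈491671.1 (right), 3–4 at easting≈475175.3 (left) → 1 crossing.
Cove: 3–4 at easting≈480119.1 (right), 6–1 at easting≈494101.2 (right) → 2 crossings.
Larch: no edge straddles that height → 0 crossings.
Only Ridge has an odd count, so the point is inside Ridge.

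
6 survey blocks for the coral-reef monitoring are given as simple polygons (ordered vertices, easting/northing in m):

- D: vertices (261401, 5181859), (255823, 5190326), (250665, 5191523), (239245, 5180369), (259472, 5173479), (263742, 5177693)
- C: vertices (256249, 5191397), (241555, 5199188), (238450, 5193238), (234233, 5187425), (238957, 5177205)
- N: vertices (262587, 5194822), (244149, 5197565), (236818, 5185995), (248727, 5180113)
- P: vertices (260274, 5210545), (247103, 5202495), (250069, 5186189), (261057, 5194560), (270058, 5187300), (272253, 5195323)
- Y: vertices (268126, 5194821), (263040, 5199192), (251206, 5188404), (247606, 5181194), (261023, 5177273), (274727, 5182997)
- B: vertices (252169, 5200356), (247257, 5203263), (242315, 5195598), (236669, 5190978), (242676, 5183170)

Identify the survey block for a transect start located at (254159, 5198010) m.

P

Cast a ray rightward from (254159, 5198010). For each polygon, the edges (by vertex number in listed order) whose endpoints lie on opposite sides of northing = 5198010, where each meets that height, and whether that is right or left of the point:
D: no edge straddles that height → 0 crossings.
C: 1–2 at easting≈243776.7 (left), 2–3 at easting≈240940.3 (left) → 0 crossings.
N: no edge straddles that height → 0 crossings.
P: 2–3 at easting≈247918.8 (left), 6–1 at easting≈270138.5 (right) → 1 crossing.
Y: 1–2 at easting≈264415.3 (right), 2–3 at easting≈261743.4 (right) → 2 crossings.
B: 2–3 at easting≈243870.1 (left), 5–1 at easting≈250873.1 (left) → 0 crossings.
Only P has an odd count, so the point is inside P.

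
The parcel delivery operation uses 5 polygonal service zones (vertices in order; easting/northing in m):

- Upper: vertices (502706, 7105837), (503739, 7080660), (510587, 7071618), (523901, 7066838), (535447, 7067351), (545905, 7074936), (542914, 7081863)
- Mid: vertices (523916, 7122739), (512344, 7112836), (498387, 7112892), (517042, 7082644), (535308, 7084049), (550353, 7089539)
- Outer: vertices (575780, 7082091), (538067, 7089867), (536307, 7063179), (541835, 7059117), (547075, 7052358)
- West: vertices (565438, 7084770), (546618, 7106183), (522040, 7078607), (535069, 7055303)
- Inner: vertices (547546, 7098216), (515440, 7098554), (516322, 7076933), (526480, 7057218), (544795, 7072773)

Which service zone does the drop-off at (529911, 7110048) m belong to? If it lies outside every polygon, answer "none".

Mid

Cast a ray rightward from (529911, 7110048). For each polygon, the edges (by vertex number in listed order) whose endpoints lie on opposite sides of northing = 7110048, where each meets that height, and whether that is right or left of the point:
Upper: no edge straddles that height → 0 crossings.
Mid: 3–4 at easting≈500141.0 (left), 6–1 at easting≈534021.8 (right) → 1 crossing.
Outer: no edge straddles that height → 0 crossings.
West: no edge straddles that height → 0 crossings.
Inner: no edge straddles that height → 0 crossings.
Only Mid has an odd count, so the point is inside Mid.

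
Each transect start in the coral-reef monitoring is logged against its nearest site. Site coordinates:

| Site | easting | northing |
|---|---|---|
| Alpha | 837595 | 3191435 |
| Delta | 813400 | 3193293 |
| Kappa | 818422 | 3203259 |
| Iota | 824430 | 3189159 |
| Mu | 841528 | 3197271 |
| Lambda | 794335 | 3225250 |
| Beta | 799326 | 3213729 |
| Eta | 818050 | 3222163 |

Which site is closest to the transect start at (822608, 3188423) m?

Squared distances to each site:
Alpha: 233682313.000; Delta: 108504164.000; Kappa: 237629492.000; Iota: 3861380.000; Mu: 436253504.000; Lambda: 2155590458.000; Beta: 1182445160.000; Eta: 1159162964.000.
Minimum at Iota.

Iota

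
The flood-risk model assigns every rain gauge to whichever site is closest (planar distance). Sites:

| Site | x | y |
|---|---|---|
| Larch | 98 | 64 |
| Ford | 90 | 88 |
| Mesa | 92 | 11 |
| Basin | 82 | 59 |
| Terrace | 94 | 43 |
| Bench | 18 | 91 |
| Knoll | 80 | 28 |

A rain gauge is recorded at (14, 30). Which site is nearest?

Bench

Squared distances to each site:
Larch: 8212.000; Ford: 9140.000; Mesa: 6445.000; Basin: 5465.000; Terrace: 6569.000; Bench: 3737.000; Knoll: 4360.000.
Minimum at Bench.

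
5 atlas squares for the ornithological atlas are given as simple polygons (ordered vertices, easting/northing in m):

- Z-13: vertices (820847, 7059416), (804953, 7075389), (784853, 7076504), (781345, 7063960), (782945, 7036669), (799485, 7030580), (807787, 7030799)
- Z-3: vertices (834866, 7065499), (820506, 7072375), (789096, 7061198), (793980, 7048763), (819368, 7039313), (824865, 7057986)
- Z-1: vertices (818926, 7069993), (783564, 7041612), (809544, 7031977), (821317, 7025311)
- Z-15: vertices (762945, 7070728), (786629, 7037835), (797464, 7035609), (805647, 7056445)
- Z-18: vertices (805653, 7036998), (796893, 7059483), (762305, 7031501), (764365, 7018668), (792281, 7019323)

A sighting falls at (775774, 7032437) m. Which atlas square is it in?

Z-18

Cast a ray rightward from (775774, 7032437). For each polygon, the edges (by vertex number in listed order) whose endpoints lie on opposite sides of northing = 7032437, where each meets that height, and whether that is right or left of the point:
Z-13: 5–6 at easting≈794440.7 (right), 7–1 at easting≈808534.5 (right) → 2 crossings.
Z-3: no edge straddles that height → 0 crossings.
Z-1: 2–3 at easting≈808303.6 (right), 4–1 at easting≈820935.7 (right) → 2 crossings.
Z-15: no edge straddles that height → 0 crossings.
Z-18: 2–3 at easting≈763462.0 (left), 5–1 at easting≈802202.4 (right) → 1 crossing.
Only Z-18 has an odd count, so the point is inside Z-18.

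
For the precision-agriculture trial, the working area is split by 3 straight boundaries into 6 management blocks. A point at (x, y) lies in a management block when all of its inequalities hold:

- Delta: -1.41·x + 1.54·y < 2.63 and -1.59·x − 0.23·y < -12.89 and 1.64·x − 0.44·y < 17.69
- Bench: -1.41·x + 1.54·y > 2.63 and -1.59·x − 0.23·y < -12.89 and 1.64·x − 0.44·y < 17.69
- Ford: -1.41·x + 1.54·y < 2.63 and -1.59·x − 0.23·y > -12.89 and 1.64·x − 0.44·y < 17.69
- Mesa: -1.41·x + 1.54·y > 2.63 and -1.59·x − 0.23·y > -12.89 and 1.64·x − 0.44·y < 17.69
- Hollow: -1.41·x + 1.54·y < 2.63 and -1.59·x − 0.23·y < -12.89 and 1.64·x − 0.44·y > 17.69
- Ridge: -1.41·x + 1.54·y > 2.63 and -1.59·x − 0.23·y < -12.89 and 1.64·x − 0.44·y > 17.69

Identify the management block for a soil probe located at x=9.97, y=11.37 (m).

-1.41·9.97 + 1.54·11.37 = 3.452, which is > 2.63
-1.59·9.97 − 0.23·11.37 = -18.467, which is < -12.89
1.64·9.97 − 0.44·11.37 = 11.348, which is < 17.69
This sign pattern matches Bench.

Bench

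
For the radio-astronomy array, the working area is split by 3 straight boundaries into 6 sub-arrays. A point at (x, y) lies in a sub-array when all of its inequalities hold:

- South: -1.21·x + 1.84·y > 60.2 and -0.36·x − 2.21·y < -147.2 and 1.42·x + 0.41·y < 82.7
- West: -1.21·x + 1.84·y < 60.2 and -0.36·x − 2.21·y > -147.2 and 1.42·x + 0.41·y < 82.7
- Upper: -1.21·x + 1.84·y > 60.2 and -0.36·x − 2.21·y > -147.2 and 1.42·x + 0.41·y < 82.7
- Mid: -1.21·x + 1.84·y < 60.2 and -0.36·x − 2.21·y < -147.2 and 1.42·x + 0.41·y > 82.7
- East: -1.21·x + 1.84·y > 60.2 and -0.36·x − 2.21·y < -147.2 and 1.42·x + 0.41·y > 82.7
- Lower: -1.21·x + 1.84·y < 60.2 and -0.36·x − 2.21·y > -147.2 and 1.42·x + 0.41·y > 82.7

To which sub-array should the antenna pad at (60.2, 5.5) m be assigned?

-1.21·60.2 + 1.84·5.5 = -62.722, which is < 60.2
-0.36·60.2 − 2.21·5.5 = -33.827, which is > -147.2
1.42·60.2 + 0.41·5.5 = 87.739, which is > 82.7
This sign pattern matches Lower.

Lower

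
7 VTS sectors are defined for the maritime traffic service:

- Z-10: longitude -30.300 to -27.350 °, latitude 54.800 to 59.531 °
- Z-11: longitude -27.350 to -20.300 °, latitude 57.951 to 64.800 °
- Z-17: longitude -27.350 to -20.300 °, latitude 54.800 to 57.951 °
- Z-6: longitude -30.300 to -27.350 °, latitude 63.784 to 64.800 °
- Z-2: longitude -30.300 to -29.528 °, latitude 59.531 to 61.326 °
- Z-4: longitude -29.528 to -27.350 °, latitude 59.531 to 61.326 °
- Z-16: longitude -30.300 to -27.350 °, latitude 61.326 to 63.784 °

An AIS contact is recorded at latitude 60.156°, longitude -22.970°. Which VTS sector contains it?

Z-11

The point has longitude = -22.970 and latitude = 60.156.
Only Z-11 satisfies -27.350 ≤ longitude ≤ -20.300 and 57.951 ≤ latitude ≤ 64.800.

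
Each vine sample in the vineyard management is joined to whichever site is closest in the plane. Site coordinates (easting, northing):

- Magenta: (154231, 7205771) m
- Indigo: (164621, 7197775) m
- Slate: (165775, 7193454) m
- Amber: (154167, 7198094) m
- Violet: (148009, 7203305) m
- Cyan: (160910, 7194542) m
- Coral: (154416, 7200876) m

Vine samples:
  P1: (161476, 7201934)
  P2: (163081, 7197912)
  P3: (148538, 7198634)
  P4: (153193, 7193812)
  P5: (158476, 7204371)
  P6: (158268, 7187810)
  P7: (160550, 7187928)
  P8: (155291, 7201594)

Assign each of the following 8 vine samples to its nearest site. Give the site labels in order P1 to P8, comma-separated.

Indigo, Indigo, Violet, Amber, Magenta, Cyan, Cyan, Coral

P1 → Indigo (d²=27188306.00)
P2 → Indigo (d²=2390369.00)
P3 → Violet (d²=22098082.00)
P4 → Amber (d²=19284200.00)
P5 → Magenta (d²=19980025.00)
P6 → Cyan (d²=52299988.00)
P7 → Cyan (d²=43874596.00)
P8 → Coral (d²=1281149.00)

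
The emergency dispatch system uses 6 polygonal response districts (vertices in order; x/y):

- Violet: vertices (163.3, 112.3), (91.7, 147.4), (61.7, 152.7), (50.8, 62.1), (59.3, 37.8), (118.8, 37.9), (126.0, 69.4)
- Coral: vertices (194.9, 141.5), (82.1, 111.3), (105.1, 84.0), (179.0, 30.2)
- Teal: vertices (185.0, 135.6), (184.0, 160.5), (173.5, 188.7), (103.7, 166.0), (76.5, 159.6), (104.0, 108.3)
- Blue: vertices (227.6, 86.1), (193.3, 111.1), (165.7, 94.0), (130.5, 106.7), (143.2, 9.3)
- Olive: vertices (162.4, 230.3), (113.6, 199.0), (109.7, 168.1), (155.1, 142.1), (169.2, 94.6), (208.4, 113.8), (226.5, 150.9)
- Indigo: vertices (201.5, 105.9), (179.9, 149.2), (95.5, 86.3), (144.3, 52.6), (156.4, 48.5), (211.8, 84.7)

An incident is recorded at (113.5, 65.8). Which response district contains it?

Cast a ray rightward from (113.5, 65.8). For each polygon, the edges (by vertex number in listed order) whose endpoints lie on opposite sides of y = 65.8, where each meets that height, and whether that is right or left of the point:
Violet: 3–4 at x≈51.25 (left), 6–7 at x≈125.18 (right) → 1 crossing.
Coral: 3–4 at x≈130.10 (right), 4–1 at x≈184.09 (right) → 2 crossings.
Teal: no edge straddles that height → 0 crossings.
Blue: 4–5 at x≈135.83 (right), 5–1 at x≈205.29 (right) → 2 crossings.
Olive: no edge straddles that height → 0 crossings.
Indigo: 3–4 at x≈125.19 (right), 5–6 at x≈182.88 (right) → 2 crossings.
Only Violet has an odd count, so the point is inside Violet.

Violet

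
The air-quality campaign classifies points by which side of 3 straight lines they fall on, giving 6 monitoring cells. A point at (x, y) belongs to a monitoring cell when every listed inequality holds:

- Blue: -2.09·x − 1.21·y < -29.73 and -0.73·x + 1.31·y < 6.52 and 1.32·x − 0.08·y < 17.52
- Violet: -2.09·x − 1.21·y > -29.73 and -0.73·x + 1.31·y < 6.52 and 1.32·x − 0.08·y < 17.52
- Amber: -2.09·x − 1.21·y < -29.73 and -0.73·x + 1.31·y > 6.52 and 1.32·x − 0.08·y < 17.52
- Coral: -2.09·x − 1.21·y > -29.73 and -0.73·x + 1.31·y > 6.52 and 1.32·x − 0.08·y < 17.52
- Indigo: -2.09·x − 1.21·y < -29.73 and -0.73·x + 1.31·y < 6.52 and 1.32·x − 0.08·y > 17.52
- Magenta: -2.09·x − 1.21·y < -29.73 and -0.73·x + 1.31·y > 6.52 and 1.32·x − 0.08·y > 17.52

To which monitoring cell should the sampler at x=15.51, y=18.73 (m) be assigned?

-2.09·15.51 − 1.21·18.73 = -55.079, which is < -29.73
-0.73·15.51 + 1.31·18.73 = 13.214, which is > 6.52
1.32·15.51 − 0.08·18.73 = 18.975, which is > 17.52
This sign pattern matches Magenta.

Magenta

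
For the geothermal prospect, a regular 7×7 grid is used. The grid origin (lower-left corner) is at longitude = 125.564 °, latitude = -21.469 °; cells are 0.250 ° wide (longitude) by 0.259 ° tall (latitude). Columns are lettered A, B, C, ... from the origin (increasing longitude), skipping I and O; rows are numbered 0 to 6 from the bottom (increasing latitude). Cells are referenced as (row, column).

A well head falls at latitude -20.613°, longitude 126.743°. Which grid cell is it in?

(3, E)

Column index: ⌊(126.743 − 125.564) / 0.250⌋ = ⌊4.716⌋ = 4 → column E
Row offset from origin: ⌊(-20.613 − -21.469) / 0.259⌋ = ⌊3.305⌋ = 3 → row 3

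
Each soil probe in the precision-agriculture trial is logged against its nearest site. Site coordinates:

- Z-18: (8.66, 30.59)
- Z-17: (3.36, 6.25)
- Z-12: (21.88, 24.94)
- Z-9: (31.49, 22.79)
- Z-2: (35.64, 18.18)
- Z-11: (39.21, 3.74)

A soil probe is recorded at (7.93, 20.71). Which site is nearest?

Squared distances to each site:
Z-18: 98.147; Z-17: 229.977; Z-12: 212.495; Z-9: 559.400; Z-2: 774.245; Z-11: 1266.419.
Minimum at Z-18.

Z-18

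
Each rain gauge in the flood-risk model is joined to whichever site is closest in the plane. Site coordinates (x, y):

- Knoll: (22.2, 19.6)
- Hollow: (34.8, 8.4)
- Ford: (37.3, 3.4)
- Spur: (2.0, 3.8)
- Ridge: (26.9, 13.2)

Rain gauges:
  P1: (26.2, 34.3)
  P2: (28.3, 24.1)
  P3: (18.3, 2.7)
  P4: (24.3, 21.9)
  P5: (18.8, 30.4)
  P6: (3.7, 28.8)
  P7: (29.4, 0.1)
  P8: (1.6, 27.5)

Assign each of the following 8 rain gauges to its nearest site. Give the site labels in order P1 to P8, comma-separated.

Knoll, Knoll, Ridge, Knoll, Knoll, Knoll, Ford, Knoll

P1 → Knoll (d²=232.09)
P2 → Knoll (d²=57.46)
P3 → Ridge (d²=184.21)
P4 → Knoll (d²=9.70)
P5 → Knoll (d²=128.20)
P6 → Knoll (d²=426.89)
P7 → Ford (d²=73.30)
P8 → Knoll (d²=486.77)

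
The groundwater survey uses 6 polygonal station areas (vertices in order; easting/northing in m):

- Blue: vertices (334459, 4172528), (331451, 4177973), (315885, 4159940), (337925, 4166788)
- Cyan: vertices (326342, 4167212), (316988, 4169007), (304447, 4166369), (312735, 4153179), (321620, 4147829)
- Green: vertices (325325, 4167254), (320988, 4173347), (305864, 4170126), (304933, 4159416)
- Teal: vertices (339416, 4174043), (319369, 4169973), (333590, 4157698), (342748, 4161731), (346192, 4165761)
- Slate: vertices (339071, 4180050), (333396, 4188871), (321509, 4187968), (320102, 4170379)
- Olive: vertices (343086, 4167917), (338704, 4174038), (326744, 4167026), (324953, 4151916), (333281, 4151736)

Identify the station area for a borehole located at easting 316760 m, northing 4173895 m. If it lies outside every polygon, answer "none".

none

Cast a ray rightward from (316760, 4173895). For each polygon, the edges (by vertex number in listed order) whose endpoints lie on opposite sides of northing = 4173895, where each meets that height, and whether that is right or left of the point:
Blue: 1–2 at easting≈333703.8 (right), 2–3 at easting≈327930.9 (right) → 2 crossings.
Cyan: no edge straddles that height → 0 crossings.
Green: no edge straddles that height → 0 crossings.
Teal: 1–2 at easting≈338687.0 (right), 5–1 at easting≈339537.1 (right) → 2 crossings.
Slate: 3–4 at easting≈320383.3 (right), 4–1 at easting≈326998.4 (right) → 2 crossings.
Olive: 1–2 at easting≈338806.4 (right), 2–3 at easting≈338460.1 (right) → 2 crossings.
All counts are even, so the point lies outside every listed polygon.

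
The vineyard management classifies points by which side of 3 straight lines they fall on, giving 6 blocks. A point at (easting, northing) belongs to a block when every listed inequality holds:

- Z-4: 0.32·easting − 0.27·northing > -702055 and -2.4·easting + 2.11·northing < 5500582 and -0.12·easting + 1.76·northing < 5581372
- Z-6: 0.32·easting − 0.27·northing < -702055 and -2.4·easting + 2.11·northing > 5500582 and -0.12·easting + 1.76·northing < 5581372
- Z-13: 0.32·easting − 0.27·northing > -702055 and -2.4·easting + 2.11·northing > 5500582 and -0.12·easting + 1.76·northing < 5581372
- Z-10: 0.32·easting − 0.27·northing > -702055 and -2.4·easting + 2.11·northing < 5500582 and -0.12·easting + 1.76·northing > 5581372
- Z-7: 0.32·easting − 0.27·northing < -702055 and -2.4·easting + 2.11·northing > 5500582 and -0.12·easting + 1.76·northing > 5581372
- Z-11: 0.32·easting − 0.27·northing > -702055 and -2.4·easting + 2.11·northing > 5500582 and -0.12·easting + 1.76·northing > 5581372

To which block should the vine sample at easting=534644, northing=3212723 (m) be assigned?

0.32·534644 − 0.27·3212723 = -696349.130, which is > -702055
-2.4·534644 + 2.11·3212723 = 5495699.930, which is < 5500582
-0.12·534644 + 1.76·3212723 = 5590235.200, which is > 5581372
This sign pattern matches Z-10.

Z-10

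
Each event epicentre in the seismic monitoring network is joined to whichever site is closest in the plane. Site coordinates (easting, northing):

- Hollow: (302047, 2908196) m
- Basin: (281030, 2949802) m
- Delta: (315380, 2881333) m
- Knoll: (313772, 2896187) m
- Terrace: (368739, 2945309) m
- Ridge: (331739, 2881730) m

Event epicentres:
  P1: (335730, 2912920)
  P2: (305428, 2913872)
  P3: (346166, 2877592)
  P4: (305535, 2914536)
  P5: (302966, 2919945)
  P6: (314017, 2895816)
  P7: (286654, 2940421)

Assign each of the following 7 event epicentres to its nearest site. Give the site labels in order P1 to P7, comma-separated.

Knoll, Hollow, Ridge, Hollow, Hollow, Knoll, Basin

P1 → Knoll (d²=762147053.00)
P2 → Hollow (d²=43648137.00)
P3 → Ridge (d²=225261373.00)
P4 → Hollow (d²=52361744.00)
P5 → Hollow (d²=138883562.00)
P6 → Knoll (d²=197666.00)
P7 → Basin (d²=119632537.00)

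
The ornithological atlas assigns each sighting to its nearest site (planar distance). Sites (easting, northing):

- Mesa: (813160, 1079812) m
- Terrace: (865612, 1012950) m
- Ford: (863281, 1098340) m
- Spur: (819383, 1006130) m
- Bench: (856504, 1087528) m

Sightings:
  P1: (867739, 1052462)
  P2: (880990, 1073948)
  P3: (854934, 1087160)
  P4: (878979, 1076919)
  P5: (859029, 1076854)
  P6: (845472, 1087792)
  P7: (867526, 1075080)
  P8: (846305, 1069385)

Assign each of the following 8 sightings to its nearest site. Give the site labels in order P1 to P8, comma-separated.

Bench, Bench, Bench, Bench, Bench, Bench, Bench, Bench

P1 → Bench (d²=1355849581.00)
P2 → Bench (d²=783980596.00)
P3 → Bench (d²=2600324.00)
P4 → Bench (d²=617676506.00)
P5 → Bench (d²=120309901.00)
P6 → Bench (d²=121774720.00)
P7 → Bench (d²=276437188.00)
P8 → Bench (d²=433188050.00)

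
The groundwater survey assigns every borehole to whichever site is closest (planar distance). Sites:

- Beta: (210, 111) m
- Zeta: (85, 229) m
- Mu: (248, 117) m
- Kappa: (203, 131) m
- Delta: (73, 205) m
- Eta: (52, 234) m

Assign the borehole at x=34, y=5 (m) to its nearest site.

Squared distances to each site:
Beta: 42212.000; Zeta: 52777.000; Mu: 58340.000; Kappa: 44437.000; Delta: 41521.000; Eta: 52765.000.
Minimum at Delta.

Delta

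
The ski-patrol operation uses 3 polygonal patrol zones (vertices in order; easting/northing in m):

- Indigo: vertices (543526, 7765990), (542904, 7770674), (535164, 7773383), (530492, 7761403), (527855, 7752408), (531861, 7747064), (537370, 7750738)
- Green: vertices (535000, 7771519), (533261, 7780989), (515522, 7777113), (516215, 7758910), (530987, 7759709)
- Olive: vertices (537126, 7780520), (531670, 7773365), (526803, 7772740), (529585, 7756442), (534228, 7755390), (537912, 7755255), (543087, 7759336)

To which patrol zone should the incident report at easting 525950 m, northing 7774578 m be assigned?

Green

Cast a ray rightward from (525950, 7774578). For each polygon, the edges (by vertex number in listed order) whose endpoints lie on opposite sides of northing = 7774578, where each meets that height, and whether that is right or left of the point:
Indigo: no edge straddles that height → 0 crossings.
Green: 1–2 at easting≈534438.3 (right), 3–4 at easting≈515618.5 (left) → 1 crossing.
Olive: 1–2 at easting≈532595.0 (right), 7–1 at easting≈538798.0 (right) → 2 crossings.
Only Green has an odd count, so the point is inside Green.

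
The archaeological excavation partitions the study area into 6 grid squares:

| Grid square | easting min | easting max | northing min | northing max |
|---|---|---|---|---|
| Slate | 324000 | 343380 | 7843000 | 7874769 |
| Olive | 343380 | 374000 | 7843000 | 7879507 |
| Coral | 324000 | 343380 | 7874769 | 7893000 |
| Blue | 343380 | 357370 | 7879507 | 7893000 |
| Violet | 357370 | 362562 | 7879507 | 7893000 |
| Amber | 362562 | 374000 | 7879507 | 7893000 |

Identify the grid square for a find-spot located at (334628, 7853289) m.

Slate

The point has easting = 334628 and northing = 7853289.
Only Slate satisfies 324000 ≤ easting ≤ 343380 and 7843000 ≤ northing ≤ 7874769.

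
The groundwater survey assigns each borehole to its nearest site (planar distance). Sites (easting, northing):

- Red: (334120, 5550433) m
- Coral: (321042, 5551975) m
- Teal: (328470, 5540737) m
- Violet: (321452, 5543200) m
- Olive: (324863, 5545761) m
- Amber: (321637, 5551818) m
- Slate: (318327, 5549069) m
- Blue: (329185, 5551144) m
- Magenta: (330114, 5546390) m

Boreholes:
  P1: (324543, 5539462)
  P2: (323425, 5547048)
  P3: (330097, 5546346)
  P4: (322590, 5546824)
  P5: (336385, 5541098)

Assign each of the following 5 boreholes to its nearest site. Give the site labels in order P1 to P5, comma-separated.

Teal, Olive, Magenta, Olive, Teal

P1 → Teal (d²=17046954.00)
P2 → Olive (d²=3724213.00)
P3 → Magenta (d²=2225.00)
P4 → Olive (d²=6296498.00)
P5 → Teal (d²=62777546.00)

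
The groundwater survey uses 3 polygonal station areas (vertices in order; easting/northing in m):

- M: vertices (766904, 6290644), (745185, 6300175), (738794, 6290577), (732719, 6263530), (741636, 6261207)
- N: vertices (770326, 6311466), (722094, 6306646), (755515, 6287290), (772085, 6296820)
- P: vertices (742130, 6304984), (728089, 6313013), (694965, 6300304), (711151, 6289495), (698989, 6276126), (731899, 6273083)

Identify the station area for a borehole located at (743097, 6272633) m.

M

Cast a ray rightward from (743097, 6272633). For each polygon, the edges (by vertex number in listed order) whose endpoints lie on opposite sides of northing = 6272633, where each meets that height, and whether that is right or left of the point:
M: 3–4 at easting≈734763.6 (left), 5–1 at easting≈751443.8 (right) → 1 crossing.
N: no edge straddles that height → 0 crossings.
P: no edge straddles that height → 0 crossings.
Only M has an odd count, so the point is inside M.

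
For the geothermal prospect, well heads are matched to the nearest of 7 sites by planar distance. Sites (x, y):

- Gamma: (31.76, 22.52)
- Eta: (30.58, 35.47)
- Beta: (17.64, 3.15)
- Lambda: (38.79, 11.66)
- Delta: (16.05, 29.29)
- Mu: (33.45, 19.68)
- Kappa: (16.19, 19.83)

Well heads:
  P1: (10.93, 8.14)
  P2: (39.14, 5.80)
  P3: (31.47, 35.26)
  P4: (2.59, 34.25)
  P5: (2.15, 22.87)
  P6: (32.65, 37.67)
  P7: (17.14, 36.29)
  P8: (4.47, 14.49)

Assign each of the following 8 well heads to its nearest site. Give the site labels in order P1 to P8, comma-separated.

P1 → Beta (d²=69.92)
P2 → Lambda (d²=34.46)
P3 → Eta (d²=0.84)
P4 → Delta (d²=205.77)
P5 → Kappa (d²=206.36)
P6 → Eta (d²=9.12)
P7 → Delta (d²=50.19)
P8 → Kappa (d²=165.87)

Beta, Lambda, Eta, Delta, Kappa, Eta, Delta, Kappa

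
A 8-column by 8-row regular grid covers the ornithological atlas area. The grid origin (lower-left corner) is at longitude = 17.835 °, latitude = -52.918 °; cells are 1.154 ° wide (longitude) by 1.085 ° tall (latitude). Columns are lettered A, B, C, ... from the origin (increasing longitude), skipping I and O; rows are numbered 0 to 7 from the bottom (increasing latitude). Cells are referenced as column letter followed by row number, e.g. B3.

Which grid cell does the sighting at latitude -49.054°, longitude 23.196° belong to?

Column index: ⌊(23.196 − 17.835) / 1.154⌋ = ⌊4.646⌋ = 4 → column E
Row offset from origin: ⌊(-49.054 − -52.918) / 1.085⌋ = ⌊3.561⌋ = 3 → row 3

E3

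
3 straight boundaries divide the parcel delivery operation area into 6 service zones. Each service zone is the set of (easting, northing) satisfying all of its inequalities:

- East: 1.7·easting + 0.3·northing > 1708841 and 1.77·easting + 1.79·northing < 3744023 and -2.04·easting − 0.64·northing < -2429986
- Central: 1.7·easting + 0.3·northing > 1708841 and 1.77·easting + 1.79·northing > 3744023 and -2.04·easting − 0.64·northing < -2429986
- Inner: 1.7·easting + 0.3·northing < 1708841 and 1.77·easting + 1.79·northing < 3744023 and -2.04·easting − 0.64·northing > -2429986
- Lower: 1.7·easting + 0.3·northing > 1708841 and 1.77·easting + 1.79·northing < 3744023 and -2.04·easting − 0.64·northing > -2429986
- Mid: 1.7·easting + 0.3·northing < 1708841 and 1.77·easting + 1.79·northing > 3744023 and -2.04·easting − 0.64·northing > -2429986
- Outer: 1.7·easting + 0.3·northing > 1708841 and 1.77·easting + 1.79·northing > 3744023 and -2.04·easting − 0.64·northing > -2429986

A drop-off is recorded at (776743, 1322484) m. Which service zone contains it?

East

1.7·776743 + 0.3·1322484 = 1717208.300, which is > 1708841
1.77·776743 + 1.79·1322484 = 3742081.470, which is < 3744023
-2.04·776743 − 0.64·1322484 = -2430945.480, which is < -2429986
This sign pattern matches East.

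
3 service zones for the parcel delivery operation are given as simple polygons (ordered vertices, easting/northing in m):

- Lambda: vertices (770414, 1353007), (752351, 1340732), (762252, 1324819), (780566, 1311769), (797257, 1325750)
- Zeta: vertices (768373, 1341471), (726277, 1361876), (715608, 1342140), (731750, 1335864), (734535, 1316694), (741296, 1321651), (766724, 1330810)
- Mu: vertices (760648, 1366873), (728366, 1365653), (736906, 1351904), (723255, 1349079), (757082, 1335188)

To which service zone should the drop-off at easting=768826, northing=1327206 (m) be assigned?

Cast a ray rightward from (768826, 1327206). For each polygon, the edges (by vertex number in listed order) whose endpoints lie on opposite sides of northing = 1327206, where each meets that height, and whether that is right or left of the point:
Lambda: 2–3 at easting≈760766.8 (left), 5–1 at easting≈795823.1 (right) → 1 crossing.
Zeta: 4–5 at easting≈733007.8 (left), 6–7 at easting≈756718.3 (left) → 0 crossings.
Mu: no edge straddles that height → 0 crossings.
Only Lambda has an odd count, so the point is inside Lambda.

Lambda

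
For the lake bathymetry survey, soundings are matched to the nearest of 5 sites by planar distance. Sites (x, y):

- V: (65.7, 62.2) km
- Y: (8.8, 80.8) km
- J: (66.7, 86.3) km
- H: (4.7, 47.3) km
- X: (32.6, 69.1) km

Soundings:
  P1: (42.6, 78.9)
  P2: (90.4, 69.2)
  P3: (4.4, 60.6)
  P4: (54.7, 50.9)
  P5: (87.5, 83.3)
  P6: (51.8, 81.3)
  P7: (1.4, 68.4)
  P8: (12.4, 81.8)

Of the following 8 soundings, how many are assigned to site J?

2

P1 → X
P2 → V
P3 → H
P4 → V
P5 → J
P6 → J
P7 → Y
P8 → Y
2 of the 8 go to J.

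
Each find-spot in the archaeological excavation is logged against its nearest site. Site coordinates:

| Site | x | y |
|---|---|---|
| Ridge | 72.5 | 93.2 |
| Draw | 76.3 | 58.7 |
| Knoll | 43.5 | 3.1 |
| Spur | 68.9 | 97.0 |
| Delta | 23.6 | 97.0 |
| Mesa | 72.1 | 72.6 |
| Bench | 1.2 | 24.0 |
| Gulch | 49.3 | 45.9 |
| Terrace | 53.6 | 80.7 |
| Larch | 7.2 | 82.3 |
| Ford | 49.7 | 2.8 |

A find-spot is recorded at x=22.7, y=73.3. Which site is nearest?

Larch

Squared distances to each site:
Ridge: 2876.050; Draw: 3086.120; Knoll: 5360.680; Spur: 2696.130; Delta: 562.500; Mesa: 2440.850; Bench: 2892.740; Gulch: 1458.320; Terrace: 1009.570; Larch: 321.250; Ford: 5699.250.
Minimum at Larch.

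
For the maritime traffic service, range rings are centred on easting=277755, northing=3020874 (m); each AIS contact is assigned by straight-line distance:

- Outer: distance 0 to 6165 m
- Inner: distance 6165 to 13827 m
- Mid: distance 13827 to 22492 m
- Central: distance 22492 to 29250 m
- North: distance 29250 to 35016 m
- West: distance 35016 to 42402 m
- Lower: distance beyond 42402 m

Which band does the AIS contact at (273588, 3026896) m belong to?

Inner

Distance = √((273588−277755)² + (3026896−3020874)²) = √(17363889.000 + 36264484.000) = 7323.140 m.
6165 ≤ 7323.140 < 13827 → Inner.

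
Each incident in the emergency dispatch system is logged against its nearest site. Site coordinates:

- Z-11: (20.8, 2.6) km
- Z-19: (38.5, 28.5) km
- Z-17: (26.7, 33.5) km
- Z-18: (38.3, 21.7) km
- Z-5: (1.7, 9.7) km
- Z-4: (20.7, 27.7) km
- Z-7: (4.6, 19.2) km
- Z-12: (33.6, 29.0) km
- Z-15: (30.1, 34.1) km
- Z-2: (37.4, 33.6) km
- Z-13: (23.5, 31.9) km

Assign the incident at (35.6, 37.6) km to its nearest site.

Z-2

Squared distances to each site:
Z-11: 1444.040; Z-19: 91.220; Z-17: 96.020; Z-18: 260.100; Z-5: 1927.620; Z-4: 320.020; Z-7: 1299.560; Z-12: 77.960; Z-15: 42.500; Z-2: 19.240; Z-13: 178.900.
Minimum at Z-2.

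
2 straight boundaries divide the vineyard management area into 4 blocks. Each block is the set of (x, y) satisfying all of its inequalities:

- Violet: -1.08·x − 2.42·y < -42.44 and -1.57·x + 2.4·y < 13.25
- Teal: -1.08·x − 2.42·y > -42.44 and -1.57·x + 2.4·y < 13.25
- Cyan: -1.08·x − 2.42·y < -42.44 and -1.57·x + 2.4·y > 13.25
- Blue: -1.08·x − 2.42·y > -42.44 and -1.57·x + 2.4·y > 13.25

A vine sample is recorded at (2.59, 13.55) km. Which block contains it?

Blue

-1.08·2.59 − 2.42·13.55 = -35.588, which is > -42.44
-1.57·2.59 + 2.4·13.55 = 28.454, which is > 13.25
This sign pattern matches Blue.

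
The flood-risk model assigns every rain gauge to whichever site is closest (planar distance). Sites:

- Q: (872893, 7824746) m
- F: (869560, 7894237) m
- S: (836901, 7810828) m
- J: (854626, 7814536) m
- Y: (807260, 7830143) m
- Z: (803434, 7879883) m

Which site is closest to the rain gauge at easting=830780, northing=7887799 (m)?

Squared distances to each site:
Q: 5749185578.000; F: 1545336244.000; S: 5962001482.000; J: 5936098885.000; Y: 3877404736.000; Z: 810466772.000.
Minimum at Z.

Z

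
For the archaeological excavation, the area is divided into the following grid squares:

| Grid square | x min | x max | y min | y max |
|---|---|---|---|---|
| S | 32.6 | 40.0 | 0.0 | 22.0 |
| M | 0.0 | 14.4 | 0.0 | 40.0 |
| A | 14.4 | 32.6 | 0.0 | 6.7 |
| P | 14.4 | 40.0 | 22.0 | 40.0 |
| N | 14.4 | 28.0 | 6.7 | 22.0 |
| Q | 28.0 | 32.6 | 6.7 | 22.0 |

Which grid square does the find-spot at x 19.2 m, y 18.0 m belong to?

N

The point has x = 19.2 and y = 18.0.
Only N satisfies 14.4 ≤ x ≤ 28.0 and 6.7 ≤ y ≤ 22.0.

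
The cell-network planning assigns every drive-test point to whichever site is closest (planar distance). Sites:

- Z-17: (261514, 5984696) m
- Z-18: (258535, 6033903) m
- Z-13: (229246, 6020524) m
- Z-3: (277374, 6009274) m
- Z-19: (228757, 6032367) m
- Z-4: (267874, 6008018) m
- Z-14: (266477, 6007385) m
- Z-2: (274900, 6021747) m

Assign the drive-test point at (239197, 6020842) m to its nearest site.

Z-13

Squared distances to each site:
Z-17: 1804581805.000; Z-18: 544547965.000; Z-13: 99123525.000; Z-3: 1591301953.000; Z-19: 241819225.000; Z-4: 986825305.000; Z-14: 925289249.000; Z-2: 1275523234.000.
Minimum at Z-13.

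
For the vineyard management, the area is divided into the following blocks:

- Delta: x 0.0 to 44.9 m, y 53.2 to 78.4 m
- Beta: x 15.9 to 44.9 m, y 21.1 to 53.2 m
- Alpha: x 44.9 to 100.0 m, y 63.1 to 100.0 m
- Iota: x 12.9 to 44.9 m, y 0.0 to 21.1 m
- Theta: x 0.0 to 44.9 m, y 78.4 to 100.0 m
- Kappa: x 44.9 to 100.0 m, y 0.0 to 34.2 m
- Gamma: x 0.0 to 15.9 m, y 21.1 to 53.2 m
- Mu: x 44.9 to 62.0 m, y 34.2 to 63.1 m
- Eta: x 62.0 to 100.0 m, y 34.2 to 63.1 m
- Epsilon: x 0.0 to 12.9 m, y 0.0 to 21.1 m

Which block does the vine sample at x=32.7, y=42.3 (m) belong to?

The point has x = 32.7 and y = 42.3.
Only Beta satisfies 15.9 ≤ x ≤ 44.9 and 21.1 ≤ y ≤ 53.2.

Beta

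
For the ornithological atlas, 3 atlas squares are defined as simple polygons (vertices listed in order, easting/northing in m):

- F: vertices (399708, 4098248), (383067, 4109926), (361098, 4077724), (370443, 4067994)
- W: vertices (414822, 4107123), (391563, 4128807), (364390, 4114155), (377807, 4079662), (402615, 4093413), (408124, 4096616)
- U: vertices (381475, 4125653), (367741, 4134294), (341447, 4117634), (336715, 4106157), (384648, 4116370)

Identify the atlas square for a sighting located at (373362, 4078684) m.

F

Cast a ray rightward from (373362, 4078684). For each polygon, the edges (by vertex number in listed order) whose endpoints lie on opposite sides of northing = 4078684, where each meets that height, and whether that is right or left of the point:
F: 2–3 at easting≈361752.9 (left), 4–1 at easting≈380783.5 (right) → 1 crossing.
W: no edge straddles that height → 0 crossings.
U: no edge straddles that height → 0 crossings.
Only F has an odd count, so the point is inside F.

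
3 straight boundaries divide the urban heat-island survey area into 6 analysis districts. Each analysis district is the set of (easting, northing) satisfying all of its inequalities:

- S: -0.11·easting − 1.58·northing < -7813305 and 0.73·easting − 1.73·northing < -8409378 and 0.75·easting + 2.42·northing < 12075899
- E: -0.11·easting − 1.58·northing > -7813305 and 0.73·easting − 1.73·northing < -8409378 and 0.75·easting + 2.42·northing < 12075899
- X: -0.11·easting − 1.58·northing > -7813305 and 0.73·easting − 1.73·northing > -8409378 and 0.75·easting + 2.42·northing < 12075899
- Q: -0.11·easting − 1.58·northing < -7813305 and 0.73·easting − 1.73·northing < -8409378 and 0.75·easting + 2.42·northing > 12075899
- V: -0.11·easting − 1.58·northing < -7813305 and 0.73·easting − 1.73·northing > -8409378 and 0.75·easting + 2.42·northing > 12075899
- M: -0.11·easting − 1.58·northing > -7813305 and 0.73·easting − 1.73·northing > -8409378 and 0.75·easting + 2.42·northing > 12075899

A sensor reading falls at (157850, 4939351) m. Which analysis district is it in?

-0.11·157850 − 1.58·4939351 = -7821538.080, which is < -7813305
0.73·157850 − 1.73·4939351 = -8429846.730, which is < -8409378
0.75·157850 + 2.42·4939351 = 12071616.920, which is < 12075899
This sign pattern matches S.

S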